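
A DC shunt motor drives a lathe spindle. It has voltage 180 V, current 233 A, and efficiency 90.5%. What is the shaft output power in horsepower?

P_in = V·I = 180 × 233 = 41940 W
P_out = η·P_in = 0.905 × 41940 = 37956 W
= 37956/746 = 50.9 HP

50.9 HP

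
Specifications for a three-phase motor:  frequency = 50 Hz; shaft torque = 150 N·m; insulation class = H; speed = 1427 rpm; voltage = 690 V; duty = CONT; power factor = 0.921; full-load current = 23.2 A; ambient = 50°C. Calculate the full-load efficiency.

ω = 2π × 1427/60 = 149.4 rad/s; P_out = τω = 150 × 149.4 = 22410 W
P_in = √3·V_L·I_L·cosφ = 1.732 × 690 × 23.2 × 0.921 = 25536 W
η = P_out / P_in = 22410 / 25536 = 0.878 = 87.8%

87.8 %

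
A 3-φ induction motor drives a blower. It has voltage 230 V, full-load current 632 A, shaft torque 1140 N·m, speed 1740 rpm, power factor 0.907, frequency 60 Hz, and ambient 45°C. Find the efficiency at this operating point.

ω = 2π × 1740/60 = 182.2 rad/s; P_out = τω = 1140 × 182.2 = 207708 W
P_in = √3·V_L·I_L·cosφ = 1.732 × 230 × 632 × 0.907 = 228350 W
η = P_out / P_in = 207708 / 228350 = 0.910 = 91.0%

91.0 %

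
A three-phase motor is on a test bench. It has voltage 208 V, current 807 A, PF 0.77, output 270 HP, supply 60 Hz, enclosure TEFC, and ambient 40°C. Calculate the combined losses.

22400 W

P_in = √3·V·I·cosφ = 1.732×208×807×0.77 = 223859 W
P_out = 270×746 = 201420 W
Losses = P_in − P_out = 223859 − 201420 = 22439 W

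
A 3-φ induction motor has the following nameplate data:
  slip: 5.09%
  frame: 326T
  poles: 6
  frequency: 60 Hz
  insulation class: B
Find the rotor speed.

n_s = 120f/p = 120×60/6 = 1200 rpm
n = n_s(1 − s) = 1200 × (1 − 0.0509) = 1139 rpm

1139 rpm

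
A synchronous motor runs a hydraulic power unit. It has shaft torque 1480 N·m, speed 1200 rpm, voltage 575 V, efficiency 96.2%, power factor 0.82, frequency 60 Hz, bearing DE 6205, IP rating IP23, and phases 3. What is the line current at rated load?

ω = 2π×1200/60 = 125.7 rad/s; P_out = τω = 1480 × 125.7 = 186036 W
P_in = P_out / η = 186036 / 0.962 = 193385 W
I_L = P_in / (√3·V_L·cosφ) = 193385 / (1.732 × 575 × 0.82) = 237 A

237 A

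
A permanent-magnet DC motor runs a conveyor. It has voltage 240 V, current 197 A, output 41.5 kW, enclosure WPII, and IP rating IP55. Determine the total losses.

5.78 kW

P_in = V·I = 240×197 = 47280 W
P_out = 41500 W
Losses = P_in − P_out = 47280 − 41500 = 5780 W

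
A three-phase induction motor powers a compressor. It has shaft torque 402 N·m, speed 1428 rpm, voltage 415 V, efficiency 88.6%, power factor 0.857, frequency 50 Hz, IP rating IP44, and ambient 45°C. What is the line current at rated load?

ω = 2π×1428/60 = 149.5 rad/s; P_out = τω = 402 × 149.5 = 60099 W
P_in = P_out / η = 60099 / 0.886 = 67832 W
I_L = P_in / (√3·V_L·cosφ) = 67832 / (1.732 × 415 × 0.857) = 110 A

110 A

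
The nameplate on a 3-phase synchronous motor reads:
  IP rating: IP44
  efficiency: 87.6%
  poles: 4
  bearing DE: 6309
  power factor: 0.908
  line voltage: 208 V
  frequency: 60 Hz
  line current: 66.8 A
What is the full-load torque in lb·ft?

P_in = √3·V·I·cosφ = 1.732 × 208 × 66.8 × 0.908 = 21851 W
P_out = η·P_in = 0.876 × 21851 = 19141 W
n = n_s = 120×60/4 = 1800 rpm (synchronous)
ω = 2π×1800/60 = 188.5 rad/s
τ = P_out/ω = 19141/188.5 = 101.5 N·m
In lb·ft: 101.5/1.356 = 74.9 lb·ft

74.9 lb·ft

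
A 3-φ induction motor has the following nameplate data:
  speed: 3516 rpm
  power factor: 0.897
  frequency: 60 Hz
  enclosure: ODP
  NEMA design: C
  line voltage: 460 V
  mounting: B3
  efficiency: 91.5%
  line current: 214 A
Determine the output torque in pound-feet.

P_in = √3·V·I·cosφ = 1.732 × 460 × 214 × 0.897 = 152937 W
P_out = η·P_in = 0.915 × 152937 = 139937 W
n = 3516 rpm
ω = 2π×3516/60 = 368.2 rad/s
τ = P_out/ω = 139937/368.2 = 380.1 N·m
In lb·ft: 380.1/1.356 = 280 lb·ft

280 lb·ft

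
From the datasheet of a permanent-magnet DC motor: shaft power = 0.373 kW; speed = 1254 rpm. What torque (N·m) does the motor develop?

ω = 2π × 1254/60 = 131.3 rad/s
τ = P/ω = 373/131.3 = 2.84 N·m

2.84 N·m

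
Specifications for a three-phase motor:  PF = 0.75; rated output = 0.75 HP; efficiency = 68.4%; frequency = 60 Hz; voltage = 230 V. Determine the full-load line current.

2.74 A

P_out = 0.75 × 746 = 560 W
P_in = P_out / η = 560 / 0.684 = 819 W
I_L = P_in / (√3·V_L·cosφ) = 819 / (1.732 × 230 × 0.75) = 2.74 A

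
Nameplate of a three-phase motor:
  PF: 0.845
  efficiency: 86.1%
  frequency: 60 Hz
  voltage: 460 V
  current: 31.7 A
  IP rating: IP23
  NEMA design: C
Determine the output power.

P_in = √3·V·I·cosφ = 1.732 × 460 × 31.7 × 0.845 = 21341 W
P_out = η·P_in = 0.861 × 21341 = 18375 W

18.4 kW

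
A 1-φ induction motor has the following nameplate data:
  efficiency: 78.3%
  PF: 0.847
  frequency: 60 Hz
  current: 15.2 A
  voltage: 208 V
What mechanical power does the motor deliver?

P_in = V·I·cosφ = 208 × 15.2 × 0.847 = 2678 W
P_out = η·P_in = 0.783 × 2678 = 2097 W

2.1 kW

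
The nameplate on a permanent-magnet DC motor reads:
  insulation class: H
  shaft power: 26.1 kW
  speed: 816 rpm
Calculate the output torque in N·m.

305 N·m

ω = 2π × 816/60 = 85.45 rad/s
τ = P/ω = 26100/85.45 = 305 N·m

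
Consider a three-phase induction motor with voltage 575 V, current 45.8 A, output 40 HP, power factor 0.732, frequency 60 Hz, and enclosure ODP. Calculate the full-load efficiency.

P_out = 40 × 746 = 29840 W
P_in = √3·V_L·I_L·cosφ = 1.732 × 575 × 45.8 × 0.732 = 33388 W
η = P_out / P_in = 29840 / 33388 = 0.894 = 89.4%

89.4 %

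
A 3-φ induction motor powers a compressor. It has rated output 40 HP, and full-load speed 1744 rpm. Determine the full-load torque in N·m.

163 N·m

P_out = 40 × 746 = 29840 W
ω = 2π × 1744/60 = 182.6 rad/s
τ = P_out/ω = 29840/182.6 = 163 N·m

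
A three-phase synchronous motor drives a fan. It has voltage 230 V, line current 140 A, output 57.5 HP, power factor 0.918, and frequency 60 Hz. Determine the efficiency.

P_out = 57.5 × 746 = 42895 W
P_in = √3·V_L·I_L·cosφ = 1.732 × 230 × 140 × 0.918 = 51197 W
η = P_out / P_in = 42895 / 51197 = 0.838 = 83.8%

83.8 %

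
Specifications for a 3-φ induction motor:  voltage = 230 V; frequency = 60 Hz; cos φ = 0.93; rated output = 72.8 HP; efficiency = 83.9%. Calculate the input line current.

P_out = 72.8 × 746 = 54309 W
P_in = P_out / η = 54309 / 0.839 = 64731 W
I_L = P_in / (√3·V_L·cosφ) = 64731 / (1.732 × 230 × 0.93) = 175 A

175 A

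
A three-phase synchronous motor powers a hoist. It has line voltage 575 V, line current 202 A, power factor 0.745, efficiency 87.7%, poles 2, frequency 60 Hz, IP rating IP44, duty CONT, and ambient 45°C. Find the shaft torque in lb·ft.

257 lb·ft

P_in = √3·V·I·cosφ = 1.732 × 575 × 202 × 0.745 = 149873 W
P_out = η·P_in = 0.877 × 149873 = 131439 W
n = n_s = 120×60/2 = 3600 rpm (synchronous)
ω = 2π×3600/60 = 377 rad/s
τ = P_out/ω = 131439/377 = 348.6 N·m
In lb·ft: 348.6/1.356 = 257 lb·ft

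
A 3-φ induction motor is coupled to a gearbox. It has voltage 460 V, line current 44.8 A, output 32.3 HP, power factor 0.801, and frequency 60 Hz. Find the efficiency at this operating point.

P_out = 32.3 × 746 = 24096 W
P_in = √3·V_L·I_L·cosφ = 1.732 × 460 × 44.8 × 0.801 = 28590 W
η = P_out / P_in = 24096 / 28590 = 0.843 = 84.3%

84.3 %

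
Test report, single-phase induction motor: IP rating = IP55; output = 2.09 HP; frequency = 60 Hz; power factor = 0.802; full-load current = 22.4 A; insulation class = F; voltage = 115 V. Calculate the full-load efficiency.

P_out = 2.09 × 746 = 1559 W
P_in = V·I·cosφ = 115 × 22.4 × 0.802 = 2066 W
η = P_out / P_in = 1559 / 2066 = 0.755 = 75.5%

75.5 %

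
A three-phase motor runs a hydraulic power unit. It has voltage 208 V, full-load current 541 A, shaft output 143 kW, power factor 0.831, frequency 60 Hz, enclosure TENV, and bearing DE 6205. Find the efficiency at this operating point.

88.3 %

P_out = 143 kW = 143000 W
P_in = √3·V_L·I_L·cosφ = 1.732 × 208 × 541 × 0.831 = 161961 W
η = P_out / P_in = 143000 / 161961 = 0.883 = 88.3%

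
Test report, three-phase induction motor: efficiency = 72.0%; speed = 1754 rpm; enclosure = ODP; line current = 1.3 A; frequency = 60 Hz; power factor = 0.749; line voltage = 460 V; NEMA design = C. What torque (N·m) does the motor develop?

3.04 N·m

P_in = √3·V·I·cosφ = 1.732 × 460 × 1.3 × 0.749 = 776 W
P_out = η·P_in = 0.72 × 776 = 559 W
n = 1754 rpm
ω = 2π×1754/60 = 183.7 rad/s
τ = P_out/ω = 559/183.7 = 3.04 N·m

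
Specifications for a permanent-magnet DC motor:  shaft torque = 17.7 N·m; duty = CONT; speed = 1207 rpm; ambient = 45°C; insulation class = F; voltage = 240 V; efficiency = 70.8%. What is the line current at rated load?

ω = 2π×1207/60 = 126.4 rad/s; P_out = τω = 17.7 × 126.4 = 2237 W
P_in = P_out / η = 2237 / 0.708 = 3160 W
I = P_in / V = 3160 / 240 = 13.2 A

13.2 A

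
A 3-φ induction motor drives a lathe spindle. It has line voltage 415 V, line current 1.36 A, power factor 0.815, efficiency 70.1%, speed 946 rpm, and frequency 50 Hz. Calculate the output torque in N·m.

P_in = √3·V·I·cosφ = 1.732 × 415 × 1.36 × 0.815 = 797 W
P_out = η·P_in = 0.701 × 797 = 559 W
n = 946 rpm
ω = 2π×946/60 = 99.06 rad/s
τ = P_out/ω = 559/99.06 = 5.64 N·m

5.64 N·m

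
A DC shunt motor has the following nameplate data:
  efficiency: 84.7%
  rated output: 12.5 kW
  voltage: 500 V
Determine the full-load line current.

P_out = 12.5 kW = 12500 W
P_in = P_out / η = 12500 / 0.847 = 14758 W
I = P_in / V = 14758 / 500 = 29.5 A

29.5 A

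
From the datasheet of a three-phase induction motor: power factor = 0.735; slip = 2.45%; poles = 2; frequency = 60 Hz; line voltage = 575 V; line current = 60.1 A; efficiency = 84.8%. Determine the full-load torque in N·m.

P_in = √3·V·I·cosφ = 1.732 × 575 × 60.1 × 0.735 = 43992 W
P_out = η·P_in = 0.848 × 43992 = 37305 W
n_s = 120×60/2 = 3600 rpm; n = 3600×(1−0.0245) = 3512 rpm
ω = 2π×3512/60 = 367.8 rad/s
τ = P_out/ω = 37305/367.8 = 101 N·m

101 N·m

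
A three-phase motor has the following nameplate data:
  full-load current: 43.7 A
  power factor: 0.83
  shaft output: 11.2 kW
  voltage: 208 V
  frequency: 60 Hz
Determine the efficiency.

85.7 %

P_out = 11.2 kW = 11200 W
P_in = √3·V_L·I_L·cosφ = 1.732 × 208 × 43.7 × 0.83 = 13067 W
η = P_out / P_in = 11200 / 13067 = 0.857 = 85.7%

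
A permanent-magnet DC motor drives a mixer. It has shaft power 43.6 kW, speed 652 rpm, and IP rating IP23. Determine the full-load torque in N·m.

639 N·m

ω = 2π × 652/60 = 68.28 rad/s
τ = P/ω = 43600/68.28 = 639 N·m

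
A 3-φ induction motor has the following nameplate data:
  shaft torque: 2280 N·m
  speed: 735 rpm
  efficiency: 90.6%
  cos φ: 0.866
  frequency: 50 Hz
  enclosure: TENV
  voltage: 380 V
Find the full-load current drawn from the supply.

340 A

ω = 2π×735/60 = 76.97 rad/s; P_out = τω = 2280 × 76.97 = 175492 W
P_in = P_out / η = 175492 / 0.906 = 193700 W
I_L = P_in / (√3·V_L·cosφ) = 193700 / (1.732 × 380 × 0.866) = 340 A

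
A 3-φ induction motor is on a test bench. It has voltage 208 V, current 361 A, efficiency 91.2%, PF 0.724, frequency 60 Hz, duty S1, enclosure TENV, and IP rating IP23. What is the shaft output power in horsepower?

P_in = √3·V·I·cosφ = 1.732 × 208 × 361 × 0.724 = 94158 W
P_out = η·P_in = 0.912 × 94158 = 85872 W
= 85872/746 = 115 HP

115 HP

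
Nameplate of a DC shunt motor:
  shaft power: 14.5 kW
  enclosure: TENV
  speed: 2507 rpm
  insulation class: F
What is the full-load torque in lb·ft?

40.7 lb·ft

ω = 2π × 2507/60 = 262.5 rad/s
τ = P/ω = 14500/262.5 = 55.24 N·m
In lb·ft: 55.24/1.356 = 40.7 lb·ft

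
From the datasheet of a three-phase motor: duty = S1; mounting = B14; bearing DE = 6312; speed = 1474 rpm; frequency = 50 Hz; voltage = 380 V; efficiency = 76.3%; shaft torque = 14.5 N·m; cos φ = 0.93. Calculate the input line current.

ω = 2π×1474/60 = 154.4 rad/s; P_out = τω = 14.5 × 154.4 = 2239 W
P_in = P_out / η = 2239 / 0.763 = 2934 W
I_L = P_in / (√3·V_L·cosφ) = 2934 / (1.732 × 380 × 0.93) = 4.79 A

4.79 A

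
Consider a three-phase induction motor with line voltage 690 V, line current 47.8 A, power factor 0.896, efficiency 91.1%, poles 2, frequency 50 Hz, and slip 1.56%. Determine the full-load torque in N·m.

P_in = √3·V·I·cosφ = 1.732 × 690 × 47.8 × 0.896 = 51184 W
P_out = η·P_in = 0.911 × 51184 = 46629 W
n_s = 120×50/2 = 3000 rpm; n = 3000×(1−0.0156) = 2953 rpm
ω = 2π×2953/60 = 309.2 rad/s
τ = P_out/ω = 46629/309.2 = 151 N·m

151 N·m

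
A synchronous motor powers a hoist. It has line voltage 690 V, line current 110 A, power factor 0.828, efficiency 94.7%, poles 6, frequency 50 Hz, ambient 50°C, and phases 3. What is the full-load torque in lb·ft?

726 lb·ft

P_in = √3·V·I·cosφ = 1.732 × 690 × 110 × 0.828 = 108848 W
P_out = η·P_in = 0.947 × 108848 = 103079 W
n = n_s = 120×50/6 = 1000 rpm (synchronous)
ω = 2π×1000/60 = 104.7 rad/s
τ = P_out/ω = 103079/104.7 = 984.5 N·m
In lb·ft: 984.5/1.356 = 726 lb·ft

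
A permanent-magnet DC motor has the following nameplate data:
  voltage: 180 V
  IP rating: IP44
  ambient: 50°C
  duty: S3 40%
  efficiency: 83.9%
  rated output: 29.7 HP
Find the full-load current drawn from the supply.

P_out = 29.7 × 746 = 22156 W
P_in = P_out / η = 22156 / 0.839 = 26408 W
I = P_in / V = 26408 / 180 = 147 A

147 A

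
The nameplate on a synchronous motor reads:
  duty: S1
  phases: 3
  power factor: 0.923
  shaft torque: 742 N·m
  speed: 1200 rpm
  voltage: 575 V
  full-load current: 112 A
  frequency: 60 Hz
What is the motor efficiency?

90.6 %

ω = 2π × 1200/60 = 125.7 rad/s; P_out = τω = 742 × 125.7 = 93269 W
P_in = √3·V_L·I_L·cosφ = 1.732 × 575 × 112 × 0.923 = 102952 W
η = P_out / P_in = 93269 / 102952 = 0.906 = 90.6%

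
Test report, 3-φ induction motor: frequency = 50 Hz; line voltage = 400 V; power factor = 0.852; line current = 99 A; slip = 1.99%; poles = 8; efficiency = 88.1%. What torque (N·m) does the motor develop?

P_in = √3·V·I·cosφ = 1.732 × 400 × 99 × 0.852 = 58436 W
P_out = η·P_in = 0.881 × 58436 = 51482 W
n_s = 120×50/8 = 750 rpm; n = 750×(1−0.0199) = 735 rpm
ω = 2π×735/60 = 76.97 rad/s
τ = P_out/ω = 51482/76.97 = 669 N·m

669 N·m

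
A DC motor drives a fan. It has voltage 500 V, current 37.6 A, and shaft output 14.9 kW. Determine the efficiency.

79.3 %

P_out = 14.9 kW = 14900 W
P_in = V·I = 500 × 37.6 = 18800 W
η = P_out / P_in = 14900 / 18800 = 0.793 = 79.3%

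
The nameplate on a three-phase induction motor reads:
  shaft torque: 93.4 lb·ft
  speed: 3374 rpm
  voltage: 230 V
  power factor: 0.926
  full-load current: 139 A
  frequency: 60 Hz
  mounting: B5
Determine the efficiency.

τ = 93.4 lb·ft × 1.356 = 126.7 N·m
ω = 2π × 3374/60 = 353.3 rad/s; P_out = τω = 126.7 × 353.3 = 44763 W
P_in = √3·V_L·I_L·cosφ = 1.732 × 230 × 139 × 0.926 = 51275 W
η = P_out / P_in = 44763 / 51275 = 0.873 = 87.3%

87.3 %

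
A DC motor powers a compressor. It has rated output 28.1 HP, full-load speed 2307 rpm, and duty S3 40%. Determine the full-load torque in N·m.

86.8 N·m

P_out = 28.1 × 746 = 20963 W
ω = 2π × 2307/60 = 241.6 rad/s
τ = P_out/ω = 20963/241.6 = 86.8 N·m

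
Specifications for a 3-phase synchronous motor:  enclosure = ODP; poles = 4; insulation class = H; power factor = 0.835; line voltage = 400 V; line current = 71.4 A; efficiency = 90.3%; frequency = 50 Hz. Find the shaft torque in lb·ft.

175 lb·ft

P_in = √3·V·I·cosφ = 1.732 × 400 × 71.4 × 0.835 = 41304 W
P_out = η·P_in = 0.903 × 41304 = 37298 W
n = n_s = 120×50/4 = 1500 rpm (synchronous)
ω = 2π×1500/60 = 157.1 rad/s
τ = P_out/ω = 37298/157.1 = 237.4 N·m
In lb·ft: 237.4/1.356 = 175 lb·ft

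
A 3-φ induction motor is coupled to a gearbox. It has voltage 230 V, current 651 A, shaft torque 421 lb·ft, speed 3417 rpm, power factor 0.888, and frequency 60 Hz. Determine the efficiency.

88.7 %

τ = 421 lb·ft × 1.356 = 570.9 N·m
ω = 2π × 3417/60 = 357.8 rad/s; P_out = τω = 570.9 × 357.8 = 204268 W
P_in = √3·V_L·I_L·cosφ = 1.732 × 230 × 651 × 0.888 = 230287 W
η = P_out / P_in = 204268 / 230287 = 0.887 = 88.7%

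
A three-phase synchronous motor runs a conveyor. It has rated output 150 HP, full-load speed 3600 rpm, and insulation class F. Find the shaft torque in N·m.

297 N·m

P_out = 150 × 746 = 111900 W
ω = 2π × 3600/60 = 377 rad/s
τ = P_out/ω = 111900/377 = 297 N·m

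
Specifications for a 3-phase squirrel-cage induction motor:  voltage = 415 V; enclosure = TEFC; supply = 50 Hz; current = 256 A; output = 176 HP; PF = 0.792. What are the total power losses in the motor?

14.4 kW

P_in = √3·V·I·cosφ = 1.732×415×256×0.792 = 145734 W
P_out = 176×746 = 131296 W
Losses = P_in − P_out = 145734 − 131296 = 14438 W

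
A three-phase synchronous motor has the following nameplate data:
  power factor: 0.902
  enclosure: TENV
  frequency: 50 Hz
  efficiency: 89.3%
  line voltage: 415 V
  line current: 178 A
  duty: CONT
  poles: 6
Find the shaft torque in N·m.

984 N·m

P_in = √3·V·I·cosφ = 1.732 × 415 × 178 × 0.902 = 115404 W
P_out = η·P_in = 0.893 × 115404 = 103056 W
n = n_s = 120×50/6 = 1000 rpm (synchronous)
ω = 2π×1000/60 = 104.7 rad/s
τ = P_out/ω = 103056/104.7 = 984 N·m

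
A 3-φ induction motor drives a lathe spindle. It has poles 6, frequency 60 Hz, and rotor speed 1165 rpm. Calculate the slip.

2.92 %

n_s = 120f/p = 120×60/6 = 1200 rpm
s = (n_s − n)/n_s = (1200 − 1165)/1200 = 0.0292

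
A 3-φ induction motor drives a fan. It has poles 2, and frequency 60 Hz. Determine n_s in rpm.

n_s = 120f/p = 120×60/2 = 3600 rpm

3600 rpm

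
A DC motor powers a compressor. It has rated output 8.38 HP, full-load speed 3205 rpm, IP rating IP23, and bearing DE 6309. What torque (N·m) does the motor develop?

18.6 N·m

P_out = 8.38 × 746 = 6251 W
ω = 2π × 3205/60 = 335.6 rad/s
τ = P_out/ω = 6251/335.6 = 18.6 N·m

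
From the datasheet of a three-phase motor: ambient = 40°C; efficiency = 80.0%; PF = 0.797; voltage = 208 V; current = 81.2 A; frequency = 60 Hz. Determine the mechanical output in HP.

P_in = √3·V·I·cosφ = 1.732 × 208 × 81.2 × 0.797 = 23314 W
P_out = η·P_in = 0.8 × 23314 = 18651 W
= 18651/746 = 25 HP

25 HP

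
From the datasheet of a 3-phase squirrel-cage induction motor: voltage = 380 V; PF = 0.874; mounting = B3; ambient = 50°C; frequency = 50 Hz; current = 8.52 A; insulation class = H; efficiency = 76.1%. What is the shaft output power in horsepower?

5 HP

P_in = √3·V·I·cosφ = 1.732 × 380 × 8.52 × 0.874 = 4901 W
P_out = η·P_in = 0.761 × 4901 = 3730 W
= 3730/746 = 5 HP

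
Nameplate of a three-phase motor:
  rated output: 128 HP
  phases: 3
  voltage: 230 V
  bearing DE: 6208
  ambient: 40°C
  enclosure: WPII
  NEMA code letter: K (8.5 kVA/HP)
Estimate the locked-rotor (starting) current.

2730 A

S_LR = 8.5 × 128 = 1088 kVA
I_LR = S_LR/(√3·V_L) = 1088000/(1.732×230) = 2730 A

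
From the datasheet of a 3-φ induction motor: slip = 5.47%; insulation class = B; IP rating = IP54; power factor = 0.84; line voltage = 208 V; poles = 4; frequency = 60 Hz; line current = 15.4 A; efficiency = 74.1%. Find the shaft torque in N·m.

19.4 N·m

P_in = √3·V·I·cosφ = 1.732 × 208 × 15.4 × 0.84 = 4660 W
P_out = η·P_in = 0.741 × 4660 = 3453 W
n_s = 120×60/4 = 1800 rpm; n = 1800×(1−0.0547) = 1702 rpm
ω = 2π×1702/60 = 178.2 rad/s
τ = P_out/ω = 3453/178.2 = 19.4 N·m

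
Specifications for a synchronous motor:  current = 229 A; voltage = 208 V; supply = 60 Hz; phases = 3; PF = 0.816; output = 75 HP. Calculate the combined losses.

11.4 kW

P_in = √3·V·I·cosφ = 1.732×208×229×0.816 = 67319 W
P_out = 75×746 = 55950 W
Losses = P_in − P_out = 67319 − 55950 = 11369 W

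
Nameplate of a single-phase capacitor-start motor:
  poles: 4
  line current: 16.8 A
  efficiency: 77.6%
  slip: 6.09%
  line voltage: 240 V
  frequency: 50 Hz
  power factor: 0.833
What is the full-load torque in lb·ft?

13 lb·ft

P_in = V·I·cosφ = 240 × 16.8 × 0.833 = 3359 W
P_out = η·P_in = 0.776 × 3359 = 2607 W
n_s = 120×50/4 = 1500 rpm; n = 1500×(1−0.0609) = 1409 rpm
ω = 2π×1409/60 = 147.6 rad/s
τ = P_out/ω = 2607/147.6 = 17.66 N·m
In lb·ft: 17.66/1.356 = 13 lb·ft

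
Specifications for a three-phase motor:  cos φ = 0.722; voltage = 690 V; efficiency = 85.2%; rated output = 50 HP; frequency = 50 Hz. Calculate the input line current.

P_out = 50 × 746 = 37300 W
P_in = P_out / η = 37300 / 0.852 = 43779 W
I_L = P_in / (√3·V_L·cosφ) = 43779 / (1.732 × 690 × 0.722) = 50.7 A

50.7 A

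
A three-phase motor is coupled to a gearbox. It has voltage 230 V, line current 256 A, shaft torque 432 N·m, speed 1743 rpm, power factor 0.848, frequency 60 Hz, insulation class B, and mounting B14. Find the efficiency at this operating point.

91.2 %

ω = 2π × 1743/60 = 182.5 rad/s; P_out = τω = 432 × 182.5 = 78840 W
P_in = √3·V_L·I_L·cosφ = 1.732 × 230 × 256 × 0.848 = 86479 W
η = P_out / P_in = 78840 / 86479 = 0.912 = 91.2%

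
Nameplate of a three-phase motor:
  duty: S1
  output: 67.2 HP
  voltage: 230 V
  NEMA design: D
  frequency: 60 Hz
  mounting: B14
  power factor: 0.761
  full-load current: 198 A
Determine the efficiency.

P_out = 67.2 × 746 = 50131 W
P_in = √3·V_L·I_L·cosφ = 1.732 × 230 × 198 × 0.761 = 60024 W
η = P_out / P_in = 50131 / 60024 = 0.835 = 83.5%

83.5 %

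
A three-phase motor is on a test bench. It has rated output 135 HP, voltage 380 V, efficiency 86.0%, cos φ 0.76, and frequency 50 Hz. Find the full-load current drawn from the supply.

234 A

P_out = 135 × 746 = 100710 W
P_in = P_out / η = 100710 / 0.860 = 117105 W
I_L = P_in / (√3·V_L·cosφ) = 117105 / (1.732 × 380 × 0.76) = 234 A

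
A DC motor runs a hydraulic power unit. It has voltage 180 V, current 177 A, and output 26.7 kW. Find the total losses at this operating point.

5.16 kW

P_in = V·I = 180×177 = 31860 W
P_out = 26700 W
Losses = P_in − P_out = 31860 − 26700 = 5160 W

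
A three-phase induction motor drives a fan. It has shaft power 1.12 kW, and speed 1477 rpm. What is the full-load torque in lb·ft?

5.34 lb·ft

ω = 2π × 1477/60 = 154.7 rad/s
τ = P/ω = 1120/154.7 = 7.24 N·m
In lb·ft: 7.24/1.356 = 5.34 lb·ft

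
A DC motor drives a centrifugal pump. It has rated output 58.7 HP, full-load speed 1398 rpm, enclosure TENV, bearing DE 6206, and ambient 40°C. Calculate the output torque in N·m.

P_out = 58.7 × 746 = 43790 W
ω = 2π × 1398/60 = 146.4 rad/s
τ = P_out/ω = 43790/146.4 = 299 N·m

299 N·m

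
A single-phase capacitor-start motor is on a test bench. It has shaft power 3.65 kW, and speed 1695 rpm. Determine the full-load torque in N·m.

ω = 2π × 1695/60 = 177.5 rad/s
τ = P/ω = 3650/177.5 = 20.6 N·m

20.6 N·m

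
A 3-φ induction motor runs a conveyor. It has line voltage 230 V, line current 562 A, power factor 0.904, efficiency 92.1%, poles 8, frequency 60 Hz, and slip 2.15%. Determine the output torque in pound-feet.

1490 lb·ft

P_in = √3·V·I·cosφ = 1.732 × 230 × 562 × 0.904 = 202386 W
P_out = η·P_in = 0.921 × 202386 = 186398 W
n_s = 120×60/8 = 900 rpm; n = 900×(1−0.0215) = 881 rpm
ω = 2π×881/60 = 92.26 rad/s
τ = P_out/ω = 186398/92.26 = 2020 N·m
In lb·ft: 2020/1.356 = 1490 lb·ft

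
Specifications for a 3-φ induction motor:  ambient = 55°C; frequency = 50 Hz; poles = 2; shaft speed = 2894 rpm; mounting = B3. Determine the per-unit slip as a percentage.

3.53 %

n_s = 120f/p = 120×50/2 = 3000 rpm
s = (n_s − n)/n_s = (3000 − 2894)/3000 = 0.0353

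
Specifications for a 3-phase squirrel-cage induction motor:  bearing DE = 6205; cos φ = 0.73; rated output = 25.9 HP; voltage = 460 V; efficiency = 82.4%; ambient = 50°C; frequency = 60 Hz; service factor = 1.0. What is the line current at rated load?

P_out = 25.9 × 746 = 19321 W
P_in = P_out / η = 19321 / 0.824 = 23448 W
I_L = P_in / (√3·V_L·cosφ) = 23448 / (1.732 × 460 × 0.73) = 40.3 A

40.3 A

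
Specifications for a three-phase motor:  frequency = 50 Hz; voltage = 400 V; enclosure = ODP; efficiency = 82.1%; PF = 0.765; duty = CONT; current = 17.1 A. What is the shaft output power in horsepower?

9.97 HP

P_in = √3·V·I·cosφ = 1.732 × 400 × 17.1 × 0.765 = 9063 W
P_out = η·P_in = 0.821 × 9063 = 7441 W
= 7441/746 = 9.97 HP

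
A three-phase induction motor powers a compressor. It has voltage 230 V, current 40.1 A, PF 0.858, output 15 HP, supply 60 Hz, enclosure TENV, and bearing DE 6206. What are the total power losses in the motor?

2520 W

P_in = √3·V·I·cosφ = 1.732×230×40.1×0.858 = 13706 W
P_out = 15×746 = 11190 W
Losses = P_in − P_out = 13706 − 11190 = 2516 W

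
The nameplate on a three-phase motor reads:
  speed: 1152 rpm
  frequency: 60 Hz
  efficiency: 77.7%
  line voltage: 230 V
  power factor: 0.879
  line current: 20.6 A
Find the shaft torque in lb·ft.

34.3 lb·ft

P_in = √3·V·I·cosφ = 1.732 × 230 × 20.6 × 0.879 = 7213 W
P_out = η·P_in = 0.777 × 7213 = 5605 W
n = 1152 rpm
ω = 2π×1152/60 = 120.6 rad/s
τ = P_out/ω = 5605/120.6 = 46.48 N·m
In lb·ft: 46.48/1.356 = 34.3 lb·ft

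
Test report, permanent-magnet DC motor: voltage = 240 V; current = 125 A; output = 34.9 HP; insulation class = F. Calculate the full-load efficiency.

P_out = 34.9 × 746 = 26035 W
P_in = V·I = 240 × 125 = 30000 W
η = P_out / P_in = 26035 / 30000 = 0.868 = 86.8%

86.8 %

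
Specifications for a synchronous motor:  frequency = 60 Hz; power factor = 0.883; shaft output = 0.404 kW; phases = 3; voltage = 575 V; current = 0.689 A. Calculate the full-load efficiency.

P_out = 0.404 kW = 404 W
P_in = √3·V_L·I_L·cosφ = 1.732 × 575 × 0.689 × 0.883 = 606 W
η = P_out / P_in = 404 / 606 = 0.667 = 66.7%

66.7 %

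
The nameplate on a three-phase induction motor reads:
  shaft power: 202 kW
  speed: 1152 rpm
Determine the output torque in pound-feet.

ω = 2π × 1152/60 = 120.6 rad/s
τ = P/ω = 202000/120.6 = 1675 N·m
In lb·ft: 1675/1.356 = 1240 lb·ft

1240 lb·ft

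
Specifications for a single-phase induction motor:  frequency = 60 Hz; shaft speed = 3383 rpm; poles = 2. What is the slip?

6.03 %

n_s = 120f/p = 120×60/2 = 3600 rpm
s = (n_s − n)/n_s = (3600 − 3383)/3600 = 0.0603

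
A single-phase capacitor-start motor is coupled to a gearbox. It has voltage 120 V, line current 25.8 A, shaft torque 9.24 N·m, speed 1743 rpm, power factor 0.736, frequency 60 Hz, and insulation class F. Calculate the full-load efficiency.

74.0 %

ω = 2π × 1743/60 = 182.5 rad/s; P_out = τω = 9.24 × 182.5 = 1686 W
P_in = V·I·cosφ = 120 × 25.8 × 0.736 = 2279 W
η = P_out / P_in = 1686 / 2279 = 0.740 = 74.0%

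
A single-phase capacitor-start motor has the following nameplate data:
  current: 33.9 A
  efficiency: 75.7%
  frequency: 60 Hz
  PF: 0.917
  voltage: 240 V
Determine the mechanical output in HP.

P_in = V·I·cosφ = 240 × 33.9 × 0.917 = 7461 W
P_out = η·P_in = 0.757 × 7461 = 5648 W
= 5648/746 = 7.57 HP

7.57 HP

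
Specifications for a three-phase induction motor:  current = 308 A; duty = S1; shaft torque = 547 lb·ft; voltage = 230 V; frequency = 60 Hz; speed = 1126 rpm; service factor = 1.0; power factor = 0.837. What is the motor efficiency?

85.2 %

τ = 547 lb·ft × 1.356 = 741.7 N·m
ω = 2π × 1126/60 = 117.9 rad/s; P_out = τω = 741.7 × 117.9 = 87446 W
P_in = √3·V_L·I_L·cosφ = 1.732 × 230 × 308 × 0.837 = 102696 W
η = P_out / P_in = 87446 / 102696 = 0.852 = 85.2%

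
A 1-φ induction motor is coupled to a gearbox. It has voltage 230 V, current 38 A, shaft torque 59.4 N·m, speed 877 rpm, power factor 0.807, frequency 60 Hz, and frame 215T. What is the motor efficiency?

77.3 %

ω = 2π × 877/60 = 91.84 rad/s; P_out = τω = 59.4 × 91.84 = 5455 W
P_in = V·I·cosφ = 230 × 38 × 0.807 = 7053 W
η = P_out / P_in = 5455 / 7053 = 0.773 = 77.3%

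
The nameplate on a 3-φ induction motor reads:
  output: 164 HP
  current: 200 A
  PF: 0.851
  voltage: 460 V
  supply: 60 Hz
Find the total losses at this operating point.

P_in = √3·V·I·cosφ = 1.732×460×200×0.851 = 135602 W
P_out = 164×746 = 122344 W
Losses = P_in − P_out = 135602 − 122344 = 13258 W

13300 W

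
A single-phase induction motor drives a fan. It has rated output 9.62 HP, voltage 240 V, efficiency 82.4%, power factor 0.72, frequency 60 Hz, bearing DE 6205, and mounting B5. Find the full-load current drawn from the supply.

P_out = 9.62 × 746 = 7177 W
P_in = P_out / η = 7177 / 0.824 = 8710 W
I = P_in / (V·cosφ) = 8710 / (240 × 0.72) = 50.4 A

50.4 A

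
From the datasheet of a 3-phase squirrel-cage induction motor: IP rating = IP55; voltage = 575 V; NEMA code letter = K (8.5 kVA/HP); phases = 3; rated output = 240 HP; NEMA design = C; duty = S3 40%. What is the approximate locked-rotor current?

2050 A

S_LR = 8.5 × 240 = 2040 kVA
I_LR = S_LR/(√3·V_L) = 2040000/(1.732×575) = 2050 A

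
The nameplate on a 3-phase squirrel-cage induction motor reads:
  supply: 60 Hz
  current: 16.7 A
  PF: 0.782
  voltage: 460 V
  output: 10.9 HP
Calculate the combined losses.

P_in = √3·V·I·cosφ = 1.732×460×16.7×0.782 = 10405 W
P_out = 10.9×746 = 8131 W
Losses = P_in − P_out = 10405 − 8131 = 2274 W

2.27 kW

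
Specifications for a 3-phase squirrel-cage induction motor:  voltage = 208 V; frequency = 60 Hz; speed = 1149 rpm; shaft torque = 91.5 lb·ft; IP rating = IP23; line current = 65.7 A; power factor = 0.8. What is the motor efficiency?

78.8 %

τ = 91.5 lb·ft × 1.356 = 124.1 N·m
ω = 2π × 1149/60 = 120.3 rad/s; P_out = τω = 124.1 × 120.3 = 14929 W
P_in = √3·V_L·I_L·cosφ = 1.732 × 208 × 65.7 × 0.8 = 18935 W
η = P_out / P_in = 14929 / 18935 = 0.788 = 78.8%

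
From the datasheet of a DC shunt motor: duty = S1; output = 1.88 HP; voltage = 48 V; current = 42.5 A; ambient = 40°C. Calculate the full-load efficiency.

68.7 %

P_out = 1.88 × 746 = 1402 W
P_in = V·I = 48 × 42.5 = 2040 W
η = P_out / P_in = 1402 / 2040 = 0.687 = 68.7%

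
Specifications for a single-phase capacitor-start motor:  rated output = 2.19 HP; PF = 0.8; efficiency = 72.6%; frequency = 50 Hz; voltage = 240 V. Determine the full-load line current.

P_out = 2.19 × 746 = 1634 W
P_in = P_out / η = 1634 / 0.726 = 2251 W
I = P_in / (V·cosφ) = 2251 / (240 × 0.8) = 11.7 A

11.7 A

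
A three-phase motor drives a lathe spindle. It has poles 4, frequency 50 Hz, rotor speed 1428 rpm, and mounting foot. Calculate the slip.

n_s = 120f/p = 120×50/4 = 1500 rpm
s = (n_s − n)/n_s = (1500 − 1428)/1500 = 0.0480

4.80 %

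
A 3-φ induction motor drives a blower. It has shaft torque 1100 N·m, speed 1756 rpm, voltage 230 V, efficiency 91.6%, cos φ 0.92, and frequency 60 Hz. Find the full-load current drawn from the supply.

ω = 2π×1756/60 = 183.9 rad/s; P_out = τω = 1100 × 183.9 = 202290 W
P_in = P_out / η = 202290 / 0.916 = 220841 W
I_L = P_in / (√3·V_L·cosφ) = 220841 / (1.732 × 230 × 0.92) = 603 A

603 A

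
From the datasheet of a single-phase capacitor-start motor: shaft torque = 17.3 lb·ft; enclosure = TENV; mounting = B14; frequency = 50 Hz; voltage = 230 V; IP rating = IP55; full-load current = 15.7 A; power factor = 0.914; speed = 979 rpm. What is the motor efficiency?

72.9 %

τ = 17.3 lb·ft × 1.356 = 23.46 N·m
ω = 2π × 979/60 = 102.5 rad/s; P_out = τω = 23.46 × 102.5 = 2405 W
P_in = V·I·cosφ = 230 × 15.7 × 0.914 = 3300 W
η = P_out / P_in = 2405 / 3300 = 0.729 = 72.9%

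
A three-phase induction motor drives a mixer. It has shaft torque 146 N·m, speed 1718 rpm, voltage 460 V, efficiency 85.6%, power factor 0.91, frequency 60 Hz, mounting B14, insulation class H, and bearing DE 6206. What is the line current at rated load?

42.3 A

ω = 2π×1718/60 = 179.9 rad/s; P_out = τω = 146 × 179.9 = 26265 W
P_in = P_out / η = 26265 / 0.856 = 30683 W
I_L = P_in / (√3·V_L·cosφ) = 30683 / (1.732 × 460 × 0.91) = 42.3 A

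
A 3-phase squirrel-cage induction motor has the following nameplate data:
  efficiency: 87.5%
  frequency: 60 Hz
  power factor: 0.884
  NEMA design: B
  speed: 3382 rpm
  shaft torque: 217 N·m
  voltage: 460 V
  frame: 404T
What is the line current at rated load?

125 A

ω = 2π×3382/60 = 354.2 rad/s; P_out = τω = 217 × 354.2 = 76861 W
P_in = P_out / η = 76861 / 0.875 = 87841 W
I_L = P_in / (√3·V_L·cosφ) = 87841 / (1.732 × 460 × 0.884) = 125 A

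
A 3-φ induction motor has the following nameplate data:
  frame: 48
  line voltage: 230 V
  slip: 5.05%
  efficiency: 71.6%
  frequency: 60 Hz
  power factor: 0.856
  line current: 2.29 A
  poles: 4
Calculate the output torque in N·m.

P_in = √3·V·I·cosφ = 1.732 × 230 × 2.29 × 0.856 = 781 W
P_out = η·P_in = 0.716 × 781 = 559 W
n_s = 120×60/4 = 1800 rpm; n = 1800×(1−0.0505) = 1709 rpm
ω = 2π×1709/60 = 179 rad/s
τ = P_out/ω = 559/179 = 3.12 N·m

3.12 N·m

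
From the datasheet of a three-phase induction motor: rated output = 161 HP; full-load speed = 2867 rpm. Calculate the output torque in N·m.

400 N·m

P_out = 161 × 746 = 120106 W
ω = 2π × 2867/60 = 300.2 rad/s
τ = P_out/ω = 120106/300.2 = 400 N·m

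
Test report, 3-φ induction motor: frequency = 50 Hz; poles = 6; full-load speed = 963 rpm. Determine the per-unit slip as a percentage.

3.7 %

n_s = 120f/p = 120×50/6 = 1000 rpm
s = (n_s − n)/n_s = (1000 − 963)/1000 = 0.0370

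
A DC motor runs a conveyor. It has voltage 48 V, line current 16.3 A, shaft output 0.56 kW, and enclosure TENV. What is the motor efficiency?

P_out = 0.56 kW = 560 W
P_in = V·I = 48 × 16.3 = 782 W
η = P_out / P_in = 560 / 782 = 0.716 = 71.6%

71.6 %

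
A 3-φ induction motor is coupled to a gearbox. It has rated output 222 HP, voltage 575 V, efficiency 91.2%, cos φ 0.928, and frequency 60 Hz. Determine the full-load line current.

P_out = 222 × 746 = 165612 W
P_in = P_out / η = 165612 / 0.912 = 181592 W
I_L = P_in / (√3·V_L·cosφ) = 181592 / (1.732 × 575 × 0.928) = 196 A

196 A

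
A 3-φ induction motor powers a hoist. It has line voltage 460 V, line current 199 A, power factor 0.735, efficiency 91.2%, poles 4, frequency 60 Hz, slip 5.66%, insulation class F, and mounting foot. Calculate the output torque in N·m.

P_in = √3·V·I·cosφ = 1.732 × 460 × 199 × 0.735 = 116532 W
P_out = η·P_in = 0.912 × 116532 = 106277 W
n_s = 120×60/4 = 1800 rpm; n = 1800×(1−0.0566) = 1698 rpm
ω = 2π×1698/60 = 177.8 rad/s
τ = P_out/ω = 106277/177.8 = 598 N·m

598 N·m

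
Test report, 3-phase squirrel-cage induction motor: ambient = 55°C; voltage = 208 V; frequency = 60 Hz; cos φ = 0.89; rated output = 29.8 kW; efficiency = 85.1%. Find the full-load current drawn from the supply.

109 A

P_out = 29.8 kW = 29800 W
P_in = P_out / η = 29800 / 0.851 = 35018 W
I_L = P_in / (√3·V_L·cosφ) = 35018 / (1.732 × 208 × 0.89) = 109 A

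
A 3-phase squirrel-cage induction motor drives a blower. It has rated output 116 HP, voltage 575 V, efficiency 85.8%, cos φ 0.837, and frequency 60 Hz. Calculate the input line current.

P_out = 116 × 746 = 86536 W
P_in = P_out / η = 86536 / 0.858 = 100858 W
I_L = P_in / (√3·V_L·cosφ) = 100858 / (1.732 × 575 × 0.837) = 121 A

121 A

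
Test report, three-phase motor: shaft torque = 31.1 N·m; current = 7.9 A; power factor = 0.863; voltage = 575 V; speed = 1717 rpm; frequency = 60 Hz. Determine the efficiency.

82.4 %

ω = 2π × 1717/60 = 179.8 rad/s; P_out = τω = 31.1 × 179.8 = 5592 W
P_in = √3·V_L·I_L·cosφ = 1.732 × 575 × 7.9 × 0.863 = 6790 W
η = P_out / P_in = 5592 / 6790 = 0.824 = 82.4%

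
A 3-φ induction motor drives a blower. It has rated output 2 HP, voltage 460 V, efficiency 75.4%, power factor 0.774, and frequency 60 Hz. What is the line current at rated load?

3.21 A

P_out = 2 × 746 = 1492 W
P_in = P_out / η = 1492 / 0.754 = 1979 W
I_L = P_in / (√3·V_L·cosφ) = 1979 / (1.732 × 460 × 0.774) = 3.21 A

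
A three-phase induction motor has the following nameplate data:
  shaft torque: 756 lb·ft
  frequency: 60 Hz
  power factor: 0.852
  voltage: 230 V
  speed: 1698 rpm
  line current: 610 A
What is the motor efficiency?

τ = 756 lb·ft × 1.356 = 1025 N·m
ω = 2π × 1698/60 = 177.8 rad/s; P_out = τω = 1025 × 177.8 = 182245 W
P_in = √3·V_L·I_L·cosφ = 1.732 × 230 × 610 × 0.852 = 207036 W
η = P_out / P_in = 182245 / 207036 = 0.880 = 88.0%

88.0 %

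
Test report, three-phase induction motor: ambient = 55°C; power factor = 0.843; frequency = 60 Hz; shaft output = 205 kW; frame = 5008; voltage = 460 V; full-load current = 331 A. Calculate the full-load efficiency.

92.2 %

P_out = 205 kW = 205000 W
P_in = √3·V_L·I_L·cosφ = 1.732 × 460 × 331 × 0.843 = 222311 W
η = P_out / P_in = 205000 / 222311 = 0.922 = 92.2%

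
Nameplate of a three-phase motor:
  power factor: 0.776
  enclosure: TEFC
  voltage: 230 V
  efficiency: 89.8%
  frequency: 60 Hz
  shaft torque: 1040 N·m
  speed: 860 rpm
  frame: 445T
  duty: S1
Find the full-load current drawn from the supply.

337 A

ω = 2π×860/60 = 90.06 rad/s; P_out = τω = 1040 × 90.06 = 93662 W
P_in = P_out / η = 93662 / 0.898 = 104301 W
I_L = P_in / (√3·V_L·cosφ) = 104301 / (1.732 × 230 × 0.776) = 337 A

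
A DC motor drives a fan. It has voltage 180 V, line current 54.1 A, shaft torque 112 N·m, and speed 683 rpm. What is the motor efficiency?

ω = 2π × 683/60 = 71.52 rad/s; P_out = τω = 112 × 71.52 = 8010 W
P_in = V·I = 180 × 54.1 = 9738 W
η = P_out / P_in = 8010 / 9738 = 0.823 = 82.3%

82.3 %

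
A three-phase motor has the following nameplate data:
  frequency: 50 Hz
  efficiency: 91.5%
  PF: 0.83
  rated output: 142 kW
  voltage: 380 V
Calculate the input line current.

284 A

P_out = 142 kW = 142000 W
P_in = P_out / η = 142000 / 0.915 = 155191 W
I_L = P_in / (√3·V_L·cosφ) = 155191 / (1.732 × 380 × 0.83) = 284 A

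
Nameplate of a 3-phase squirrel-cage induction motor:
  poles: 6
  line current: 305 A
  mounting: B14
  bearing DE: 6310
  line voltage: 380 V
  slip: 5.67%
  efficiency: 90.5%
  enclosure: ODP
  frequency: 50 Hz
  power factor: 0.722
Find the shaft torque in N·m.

P_in = √3·V·I·cosφ = 1.732 × 380 × 305 × 0.722 = 144933 W
P_out = η·P_in = 0.905 × 144933 = 131164 W
n_s = 120×50/6 = 1000 rpm; n = 1000×(1−0.0567) = 943 rpm
ω = 2π×943/60 = 98.75 rad/s
τ = P_out/ω = 131164/98.75 = 1330 N·m

1330 N·m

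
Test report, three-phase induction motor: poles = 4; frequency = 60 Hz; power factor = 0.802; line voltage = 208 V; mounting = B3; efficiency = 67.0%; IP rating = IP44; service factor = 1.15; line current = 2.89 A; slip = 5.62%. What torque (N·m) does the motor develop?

3.14 N·m

P_in = √3·V·I·cosφ = 1.732 × 208 × 2.89 × 0.802 = 835 W
P_out = η·P_in = 0.67 × 835 = 559 W
n_s = 120×60/4 = 1800 rpm; n = 1800×(1−0.0562) = 1699 rpm
ω = 2π×1699/60 = 177.9 rad/s
τ = P_out/ω = 559/177.9 = 3.14 N·m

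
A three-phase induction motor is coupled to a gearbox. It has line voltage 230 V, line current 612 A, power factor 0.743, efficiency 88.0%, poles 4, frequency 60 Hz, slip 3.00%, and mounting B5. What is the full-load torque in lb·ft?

P_in = √3·V·I·cosφ = 1.732 × 230 × 612 × 0.743 = 181141 W
P_out = η·P_in = 0.88 × 181141 = 159404 W
n_s = 120×60/4 = 1800 rpm; n = 1800×(1−0.03) = 1746 rpm
ω = 2π×1746/60 = 182.8 rad/s
τ = P_out/ω = 159404/182.8 = 872 N·m
In lb·ft: 872/1.356 = 643 lb·ft

643 lb·ft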